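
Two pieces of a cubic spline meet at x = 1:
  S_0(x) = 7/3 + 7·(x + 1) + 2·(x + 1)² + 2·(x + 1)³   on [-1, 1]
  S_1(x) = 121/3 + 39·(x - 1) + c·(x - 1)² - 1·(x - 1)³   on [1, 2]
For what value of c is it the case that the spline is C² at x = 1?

S_0''(x) = 4 + 12·(x + 1), so S_0''(1) = 28. On the right, S_1''(1) = 2c, so c = 14.

14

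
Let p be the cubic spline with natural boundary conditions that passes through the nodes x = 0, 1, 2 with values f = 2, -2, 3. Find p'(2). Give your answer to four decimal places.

Write σ_i for p''(x_i). With h_i = 1, 1 and divided differences Δ_i = -4, 5, the continuity of p' gives the tridiagonal system
  1·σ_0 + 4·σ_1 + 1·σ_2 = 6(Δ_1 - Δ_0) = 54
Natural end conditions: σ_0 = σ_2 = 0.
Solving the tridiagonal system: σ_0 = 0, σ_1 = 27/2, σ_2 = 0.
On [1, 2], p'(x) = b_1 + 2c_1·(x - 1) + 3d_1·(x - 1)² with b_1 = Δ_1 - h_1(2σ_1 + σ_2)/6 = 1/2, c_1 = σ_1/2 = 27/4, d_1 = (σ_2 - σ_1)/(6h_1) = -9/4. So p'(2) = 29/4.

7.2500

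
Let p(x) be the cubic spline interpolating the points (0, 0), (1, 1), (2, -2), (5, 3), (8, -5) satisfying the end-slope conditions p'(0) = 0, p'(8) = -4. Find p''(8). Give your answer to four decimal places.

0.5893

Put m_i = p'' at the i-th knot. Here h = (1, 1, 3, 3) and Δ = (1, -3, 5/3, -8/3), so the interior equations h_(i-1)·m_(i-1) + 2(h_(i-1)+h_i)·m_i + h_i·m_(i+1) = 6(Δ_i − Δ_(i-1)) read
  1·m_0 + 4·m_1 + 1·m_2 = 6(Δ_1 - Δ_0) = -24
  1·m_1 + 8·m_2 + 3·m_3 = 6(Δ_2 - Δ_1) = 28
  3·m_2 + 12·m_3 + 3·m_4 = 6(Δ_3 - Δ_2) = -26
Clamped end conditions give two more equations: 2h_0·m_0 + h_0·m_1 = 6(Δ_0 - p'(0)) = 6 and h_3·m_3 + 2h_3·m_4 = 6(p'(8) - Δ_3) = -8.
Solving the tridiagonal system: m_0 = 433/56, m_1 = -265/28, m_2 = 49/8, m_3 = -323/84, m_4 = 33/56.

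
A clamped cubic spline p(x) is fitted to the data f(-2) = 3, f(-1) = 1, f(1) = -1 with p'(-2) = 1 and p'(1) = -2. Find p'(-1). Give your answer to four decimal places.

-2.5000

Let σ_i = p''(x_i). Step sizes h_i = 1, 2; slopes of the chords Δ_i = (y_(i+1) - y_i)/h_i = -2, -1.
  1·σ_0 + 6·σ_1 + 2·σ_2 = 6(Δ_1 - Δ_0) = 6
Clamped end conditions give two more equations: 2h_0·σ_0 + h_0·σ_1 = 6(Δ_0 - p'(-2)) = -18 and h_1·σ_1 + 2h_1·σ_2 = 6(p'(1) - Δ_1) = -6.
Solving: σ_0 = -11, σ_1 = 4, σ_2 = -7/2.
On [-1, 1], p'(x) = b_1 + 2c_1·(x + 1) + 3d_1·(x + 1)² with b_1 = Δ_1 - h_1(2σ_1 + σ_2)/6 = -5/2, c_1 = σ_1/2 = 2, d_1 = (σ_2 - σ_1)/(6h_1) = -5/8. So p'(-1) = -5/2.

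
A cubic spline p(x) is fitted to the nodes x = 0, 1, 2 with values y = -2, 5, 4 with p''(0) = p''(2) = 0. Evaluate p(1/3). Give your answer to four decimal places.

0.9259

With M_i denoting the second derivative at x_i, h_i = 1, 1, and Δ_i = (y_(i+1) − y_i)/h_i = 7, -1:
  1·M_0 + 4·M_1 + 1·M_2 = 6(Δ_1 - Δ_0) = -48
Natural end conditions: M_0 = M_2 = 0.
Hence M_0 = 0, M_1 = -12, M_2 = 0.
On [0, 1], p(x) = -2 + 9·x + 0·x² - 2·x³.
With x = 1/3: p(1/3) = 25/27.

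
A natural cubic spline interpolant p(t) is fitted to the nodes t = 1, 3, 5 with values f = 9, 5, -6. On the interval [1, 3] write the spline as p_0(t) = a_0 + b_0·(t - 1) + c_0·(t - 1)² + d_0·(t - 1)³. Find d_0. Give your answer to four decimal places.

-0.2188

Write σ_i for p''(x_i). With h_i = 2, 2 and divided differences Δ_i = -2, -11/2, the continuity of p' gives the tridiagonal system
  2·σ_0 + 8·σ_1 + 2·σ_2 = 6(Δ_1 - Δ_0) = -21
Natural end conditions: σ_0 = σ_2 = 0.
Hence σ_0 = 0, σ_1 = -21/8, σ_2 = 0.
On [1, 3], with p_0(t) = a_0 + b_0·(t - 1) + c_0·(t - 1)² + d_0·(t - 1)³: c_0 = σ_0/2 = 0, d_0 = (σ_1 - σ_0)/(6h_0) = -7/32, b_0 = Δ_0 - h_0(2σ_0 + σ_1)/6 = -9/8.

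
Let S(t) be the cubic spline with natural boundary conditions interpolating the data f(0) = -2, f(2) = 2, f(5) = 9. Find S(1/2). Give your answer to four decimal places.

Put M_i = S'' at the i-th knot. Here h = (2, 3) and Δ = (2, 7/3), so the interior equations h_(i-1)·M_(i-1) + 2(h_(i-1)+h_i)·M_i + h_i·M_(i+1) = 6(Δ_i − Δ_(i-1)) read
  2·M_0 + 10·M_1 + 3·M_2 = 6(Δ_1 - Δ_0) = 2
Natural end conditions: M_0 = M_2 = 0.
Forward elimination and back-substitution give M_0 = 0, M_1 = 1/5, M_2 = 0.
On [0, 2], S(t) = -2 + 29/15·t + 0·t² + 1/60·t³.
With t = 1/2: S(1/2) = -33/32.

-1.0313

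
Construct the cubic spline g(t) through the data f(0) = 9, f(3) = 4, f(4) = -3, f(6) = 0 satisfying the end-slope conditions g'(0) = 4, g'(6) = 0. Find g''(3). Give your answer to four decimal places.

Let σ_i = g''(x_i). Step sizes h_i = 3, 1, 2; slopes of the chords Δ_i = (y_(i+1) - y_i)/h_i = -5/3, -7, 3/2.
  3·σ_0 + 8·σ_1 + 1·σ_2 = 6(Δ_1 - Δ_0) = -32
  1·σ_1 + 6·σ_2 + 2·σ_3 = 6(Δ_2 - Δ_1) = 51
Clamped end conditions give two more equations: 2h_0·σ_0 + h_0·σ_1 = 6(Δ_0 - g'(0)) = -34 and h_2·σ_2 + 2h_2·σ_3 = 6(g'(6) - Δ_2) = -9.
Solving: σ_0 = -151/42, σ_1 = -29/7, σ_2 = 167/14, σ_3 = -115/14.

-4.1429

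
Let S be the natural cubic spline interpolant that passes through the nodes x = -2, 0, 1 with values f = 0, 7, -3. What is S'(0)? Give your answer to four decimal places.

-5.5000

Write σ_i for S''(x_i). With h_i = 2, 1 and divided differences Δ_i = 7/2, -10, the continuity of S' gives the tridiagonal system
  2·σ_0 + 6·σ_1 + 1·σ_2 = 6(Δ_1 - Δ_0) = -81
Natural end conditions: σ_0 = σ_2 = 0.
Hence σ_0 = 0, σ_1 = -27/2, σ_2 = 0.
On [0, 1], S'(x) = b_1 + 2c_1·x + 3d_1·x² with b_1 = Δ_1 - h_1(2σ_1 + σ_2)/6 = -11/2, c_1 = σ_1/2 = -27/4, d_1 = (σ_2 - σ_1)/(6h_1) = 9/4. So S'(0) = -11/2.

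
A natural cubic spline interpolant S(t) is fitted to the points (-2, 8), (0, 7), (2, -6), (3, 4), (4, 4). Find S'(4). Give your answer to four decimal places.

Let M_i = S''(x_i). Step sizes h_i = 2, 2, 1, 1; slopes of the chords Δ_i = (y_(i+1) - y_i)/h_i = -1/2, -13/2, 10, 0.
  2·M_0 + 8·M_1 + 2·M_2 = 6(Δ_1 - Δ_0) = -36
  2·M_1 + 6·M_2 + 1·M_3 = 6(Δ_2 - Δ_1) = 99
  1·M_2 + 4·M_3 + 1·M_4 = 6(Δ_3 - Δ_2) = -60
Natural end conditions: M_0 = M_4 = 0.
Hence M_0 = 0, M_1 = -145/14, M_2 = 164/7, M_3 = -146/7, M_4 = 0.
On [3, 4], S'(t) = b_3 + 2c_3·(t - 3) + 3d_3·(t - 3)² with b_3 = Δ_3 - h_3(2M_3 + M_4)/6 = 146/21, c_3 = M_3/2 = -73/7, d_3 = (M_4 - M_3)/(6h_3) = 73/21. So S'(4) = -73/21.

-3.4762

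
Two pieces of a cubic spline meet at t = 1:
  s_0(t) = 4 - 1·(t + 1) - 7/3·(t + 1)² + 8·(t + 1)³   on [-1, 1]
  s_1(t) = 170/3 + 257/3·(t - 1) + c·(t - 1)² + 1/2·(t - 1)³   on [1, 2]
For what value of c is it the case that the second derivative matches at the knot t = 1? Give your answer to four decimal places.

s_0''(t) = -14/3 + 48·(t + 1), so s_0''(1) = 274/3. On the right, s_1''(1) = 2c, so c = 137/3.

45.6667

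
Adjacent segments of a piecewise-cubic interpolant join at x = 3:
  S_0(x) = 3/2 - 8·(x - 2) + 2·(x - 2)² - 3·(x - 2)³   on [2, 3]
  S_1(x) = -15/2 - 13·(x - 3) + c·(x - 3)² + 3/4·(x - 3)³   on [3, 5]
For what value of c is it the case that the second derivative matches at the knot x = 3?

S_0''(x) = 4 - 18·(x - 2), so S_0''(3) = -14. On the right, S_1''(3) = 2c, so c = -7.

-7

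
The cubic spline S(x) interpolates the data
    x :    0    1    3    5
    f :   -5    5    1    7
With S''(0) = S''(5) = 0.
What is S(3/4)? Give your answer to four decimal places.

Put M_i = S'' at the i-th knot. Here h = (1, 2, 2) and Δ = (10, -2, 3), so the interior equations h_(i-1)·M_(i-1) + 2(h_(i-1)+h_i)·M_i + h_i·M_(i+1) = 6(Δ_i − Δ_(i-1)) read
  1·M_0 + 6·M_1 + 2·M_2 = 6(Δ_1 - Δ_0) = -72
  2·M_1 + 8·M_2 + 2·M_3 = 6(Δ_2 - Δ_1) = 30
Natural end conditions: M_0 = M_3 = 0.
Solving: M_0 = 0, M_1 = -159/11, M_2 = 81/11, M_3 = 0.
On [0, 1], S(x) = -5 + 273/22·x + 0·x² - 53/22·x³.
With x = 3/4: S(3/4) = 4633/1408.

3.2905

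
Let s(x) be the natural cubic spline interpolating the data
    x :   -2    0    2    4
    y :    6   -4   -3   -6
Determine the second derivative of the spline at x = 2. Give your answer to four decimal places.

Write m_i for s''(x_i). With h_i = 2, 2, 2 and divided differences Δ_i = -5, 1/2, -3/2, the continuity of s' gives the tridiagonal system
  2·m_0 + 8·m_1 + 2·m_2 = 6(Δ_1 - Δ_0) = 33
  2·m_1 + 8·m_2 + 2·m_3 = 6(Δ_2 - Δ_1) = -12
Natural end conditions: m_0 = m_3 = 0.
Solving: m_0 = 0, m_1 = 24/5, m_2 = -27/10, m_3 = 0.

-2.7000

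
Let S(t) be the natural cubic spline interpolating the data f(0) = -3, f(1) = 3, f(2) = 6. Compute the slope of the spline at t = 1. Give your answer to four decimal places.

4.5000

With σ_i denoting the second derivative at x_i, h_i = 1, 1, and Δ_i = (y_(i+1) − y_i)/h_i = 6, 3:
  1·σ_0 + 4·σ_1 + 1·σ_2 = 6(Δ_1 - Δ_0) = -18
Natural end conditions: σ_0 = σ_2 = 0.
Solving: σ_0 = 0, σ_1 = -9/2, σ_2 = 0.
On [1, 2], S'(t) = b_1 + 2c_1·(t - 1) + 3d_1·(t - 1)² with b_1 = Δ_1 - h_1(2σ_1 + σ_2)/6 = 9/2, c_1 = σ_1/2 = -9/4, d_1 = (σ_2 - σ_1)/(6h_1) = 3/4. So S'(1) = 9/2.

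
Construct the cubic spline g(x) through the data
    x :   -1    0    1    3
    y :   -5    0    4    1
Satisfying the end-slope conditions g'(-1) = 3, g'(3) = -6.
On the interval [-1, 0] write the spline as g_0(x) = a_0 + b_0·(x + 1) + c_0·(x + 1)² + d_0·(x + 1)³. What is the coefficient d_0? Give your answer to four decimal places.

With M_i denoting the second derivative at x_i, h_i = 1, 1, 2, and Δ_i = (y_(i+1) − y_i)/h_i = 5, 4, -3/2:
  1·M_0 + 4·M_1 + 1·M_2 = 6(Δ_1 - Δ_0) = -6
  1·M_1 + 6·M_2 + 2·M_3 = 6(Δ_2 - Δ_1) = -33
Clamped end conditions give two more equations: 2h_0·M_0 + h_0·M_1 = 6(Δ_0 - g'(-1)) = 12 and h_2·M_2 + 2h_2·M_3 = 6(g'(3) - Δ_2) = -27.
Hence M_0 = 159/22, M_1 = -27/11, M_2 = -75/22, M_3 = -111/22.
On [-1, 0], with g_0(x) = a_0 + b_0·(x + 1) + c_0·(x + 1)² + d_0·(x + 1)³: c_0 = M_0/2 = 159/44, d_0 = (M_1 - M_0)/(6h_0) = -71/44, b_0 = Δ_0 - h_0(2M_0 + M_1)/6 = 3.

-1.6136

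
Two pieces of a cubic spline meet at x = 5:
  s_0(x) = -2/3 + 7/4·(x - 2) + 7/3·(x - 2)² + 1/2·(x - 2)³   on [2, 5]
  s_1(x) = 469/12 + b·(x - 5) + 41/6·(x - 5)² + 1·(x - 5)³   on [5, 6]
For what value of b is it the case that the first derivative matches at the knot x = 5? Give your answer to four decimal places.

29.2500

s_0'(x) = 7/4 + 14/3·(x - 2) + 3/2·(x - 2)², so s_0'(5) = 117/4. On the right, s_1'(5) = b, so b = 117/4.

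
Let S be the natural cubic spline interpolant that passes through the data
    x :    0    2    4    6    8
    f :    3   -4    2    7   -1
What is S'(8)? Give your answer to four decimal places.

Let m_i = S''(x_i). Step sizes h_i = 2, 2, 2, 2; slopes of the chords Δ_i = (y_(i+1) - y_i)/h_i = -7/2, 3, 5/2, -4.
  2·m_0 + 8·m_1 + 2·m_2 = 6(Δ_1 - Δ_0) = 39
  2·m_1 + 8·m_2 + 2·m_3 = 6(Δ_2 - Δ_1) = -3
  2·m_2 + 8·m_3 + 2·m_4 = 6(Δ_3 - Δ_2) = -39
Natural end conditions: m_0 = m_4 = 0.
Solving: m_0 = 0, m_1 = 279/56, m_2 = -3/7, m_3 = -267/56, m_4 = 0.
On [6, 8], S'(x) = b_3 + 2c_3·(x - 6) + 3d_3·(x - 6)² with b_3 = Δ_3 - h_3(2m_3 + m_4)/6 = -23/28, c_3 = m_3/2 = -267/112, d_3 = (m_4 - m_3)/(6h_3) = 89/224. So S'(8) = -313/56.

-5.5893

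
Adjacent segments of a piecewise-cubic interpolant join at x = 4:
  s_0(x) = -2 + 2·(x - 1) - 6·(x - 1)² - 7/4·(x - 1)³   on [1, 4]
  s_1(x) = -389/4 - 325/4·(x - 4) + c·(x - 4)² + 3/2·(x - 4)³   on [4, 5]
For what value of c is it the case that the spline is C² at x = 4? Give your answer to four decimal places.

-21.7500

s_0''(x) = -12 - 21/2·(x - 1), so s_0''(4) = -87/2. On the right, s_1''(4) = 2c, so c = -87/4.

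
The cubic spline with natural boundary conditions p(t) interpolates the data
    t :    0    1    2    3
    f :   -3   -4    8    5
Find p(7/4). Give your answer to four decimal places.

Put M_i = p'' at the i-th knot. Here h = (1, 1, 1) and Δ = (-1, 12, -3), so the interior equations h_(i-1)·M_(i-1) + 2(h_(i-1)+h_i)·M_i + h_i·M_(i+1) = 6(Δ_i − Δ_(i-1)) read
  1·M_0 + 4·M_1 + 1·M_2 = 6(Δ_1 - Δ_0) = 78
  1·M_1 + 4·M_2 + 1·M_3 = 6(Δ_2 - Δ_1) = -90
Natural end conditions: M_0 = M_3 = 0.
Forward elimination and back-substitution give M_0 = 0, M_1 = 134/5, M_2 = -146/5, M_3 = 0.
On [1, 2], p(t) = -4 + 119/15·(t - 1) + 67/5·(t - 1)² - 28/3·(t - 1)³.
With (t - 1) = 3/4: p(7/4) = 111/20.

5.5500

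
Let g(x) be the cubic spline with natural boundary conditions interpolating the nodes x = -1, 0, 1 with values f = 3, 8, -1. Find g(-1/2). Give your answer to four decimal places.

Let m_i = g''(x_i). Step sizes h_i = 1, 1; slopes of the chords Δ_i = (y_(i+1) - y_i)/h_i = 5, -9.
  1·m_0 + 4·m_1 + 1·m_2 = 6(Δ_1 - Δ_0) = -84
Natural end conditions: m_0 = m_2 = 0.
Hence m_0 = 0, m_1 = -21, m_2 = 0.
On [-1, 0], g(x) = 3 + 17/2·(x + 1) + 0·(x + 1)² - 7/2·(x + 1)³.
With (x + 1) = 1/2: g(-1/2) = 109/16.

6.8125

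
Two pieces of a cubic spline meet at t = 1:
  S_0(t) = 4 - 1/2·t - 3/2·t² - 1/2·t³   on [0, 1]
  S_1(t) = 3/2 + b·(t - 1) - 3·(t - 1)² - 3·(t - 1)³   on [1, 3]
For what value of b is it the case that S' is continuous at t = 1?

-5

S_0'(t) = -1/2 - 3·t - 3/2·t², so S_0'(1) = -5. On the right, S_1'(1) = b, so b = -5.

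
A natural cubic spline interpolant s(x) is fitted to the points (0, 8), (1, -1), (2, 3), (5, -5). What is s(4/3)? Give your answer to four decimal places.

Write σ_i for s''(x_i). With h_i = 1, 1, 3 and divided differences Δ_i = -9, 4, -8/3, the continuity of s' gives the tridiagonal system
  1·σ_0 + 4·σ_1 + 1·σ_2 = 6(Δ_1 - Δ_0) = 78
  1·σ_1 + 8·σ_2 + 3·σ_3 = 6(Δ_2 - Δ_1) = -40
Natural end conditions: σ_0 = σ_3 = 0.
Hence σ_0 = 0, σ_1 = 664/31, σ_2 = -238/31, σ_3 = 0.
On [1, 2], s(x) = -1 - 173/93·(x - 1) + 332/31·(x - 1)² - 451/93·(x - 1)³.
With (x - 1) = 1/3: s(4/3) = -1531/2511.

-0.6097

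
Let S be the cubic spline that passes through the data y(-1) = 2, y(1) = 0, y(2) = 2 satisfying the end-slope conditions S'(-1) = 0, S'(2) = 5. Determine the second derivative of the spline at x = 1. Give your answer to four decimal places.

With σ_i denoting the second derivative at x_i, h_i = 2, 1, and Δ_i = (y_(i+1) − y_i)/h_i = -1, 2:
  2·σ_0 + 6·σ_1 + 1·σ_2 = 6(Δ_1 - Δ_0) = 18
Clamped end conditions give two more equations: 2h_0·σ_0 + h_0·σ_1 = 6(Δ_0 - S'(-1)) = -6 and h_1·σ_1 + 2h_1·σ_2 = 6(S'(2) - Δ_1) = 18.
Hence σ_0 = -17/6, σ_1 = 8/3, σ_2 = 23/3.

2.6667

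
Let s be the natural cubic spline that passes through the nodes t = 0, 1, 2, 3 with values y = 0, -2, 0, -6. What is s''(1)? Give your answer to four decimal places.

Let M_i = s''(x_i). Step sizes h_i = 1, 1, 1; slopes of the chords Δ_i = (y_(i+1) - y_i)/h_i = -2, 2, -6.
  1·M_0 + 4·M_1 + 1·M_2 = 6(Δ_1 - Δ_0) = 24
  1·M_1 + 4·M_2 + 1·M_3 = 6(Δ_2 - Δ_1) = -48
Natural end conditions: M_0 = M_3 = 0.
Hence M_0 = 0, M_1 = 48/5, M_2 = -72/5, M_3 = 0.

9.6000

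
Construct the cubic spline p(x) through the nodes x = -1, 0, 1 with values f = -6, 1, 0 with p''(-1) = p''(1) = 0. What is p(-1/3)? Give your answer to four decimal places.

With σ_i denoting the second derivative at x_i, h_i = 1, 1, and Δ_i = (y_(i+1) − y_i)/h_i = 7, -1:
  1·σ_0 + 4·σ_1 + 1·σ_2 = 6(Δ_1 - Δ_0) = -48
Natural end conditions: σ_0 = σ_2 = 0.
Solving: σ_0 = 0, σ_1 = -12, σ_2 = 0.
On [-1, 0], p(x) = -6 + 9·(x + 1) + 0·(x + 1)² - 2·(x + 1)³.
With (x + 1) = 2/3: p(-1/3) = -16/27.

-0.5926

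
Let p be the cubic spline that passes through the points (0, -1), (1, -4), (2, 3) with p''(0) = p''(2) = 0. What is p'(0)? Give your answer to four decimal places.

Put M_i = p'' at the i-th knot. Here h = (1, 1) and Δ = (-3, 7), so the interior equations h_(i-1)·M_(i-1) + 2(h_(i-1)+h_i)·M_i + h_i·M_(i+1) = 6(Δ_i − Δ_(i-1)) read
  1·M_0 + 4·M_1 + 1·M_2 = 6(Δ_1 - Δ_0) = 60
Natural end conditions: M_0 = M_2 = 0.
Solving the tridiagonal system: M_0 = 0, M_1 = 15, M_2 = 0.
On [0, 1], p'(x) = b_0 + 2c_0·x + 3d_0·x² with b_0 = Δ_0 - h_0(2M_0 + M_1)/6 = -11/2, c_0 = M_0/2 = 0, d_0 = (M_1 - M_0)/(6h_0) = 5/2. So p'(0) = -11/2.

-5.5000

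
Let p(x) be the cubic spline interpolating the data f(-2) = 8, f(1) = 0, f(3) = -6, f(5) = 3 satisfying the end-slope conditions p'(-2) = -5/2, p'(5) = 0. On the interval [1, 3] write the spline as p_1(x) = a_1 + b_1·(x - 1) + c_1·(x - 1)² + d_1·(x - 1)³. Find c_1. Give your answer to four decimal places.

-1.1486

With m_i denoting the second derivative at x_i, h_i = 3, 2, 2, and Δ_i = (y_(i+1) − y_i)/h_i = -8/3, -3, 9/2:
  3·m_0 + 10·m_1 + 2·m_2 = 6(Δ_1 - Δ_0) = -2
  2·m_1 + 8·m_2 + 2·m_3 = 6(Δ_2 - Δ_1) = 45
Clamped end conditions give two more equations: 2h_0·m_0 + h_0·m_1 = 6(Δ_0 - p'(-2)) = -1 and h_2·m_2 + 2h_2·m_3 = 6(p'(5) - Δ_2) = -27.
Forward elimination and back-substitution give m_0 = 109/111, m_1 = -85/37, m_2 = 667/74, m_3 = -833/74.
On [1, 3], with p_1(x) = a_1 + b_1·(x - 1) + c_1·(x - 1)² + d_1·(x - 1)³: c_1 = m_1/2 = -85/74, d_1 = (m_2 - m_1)/(6h_1) = 279/296, b_1 = Δ_1 - h_1(2m_1 + m_2)/6 = -331/74.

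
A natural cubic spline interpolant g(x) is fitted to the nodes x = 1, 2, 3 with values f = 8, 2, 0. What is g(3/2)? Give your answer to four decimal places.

4.6250

Let M_i = g''(x_i). Step sizes h_i = 1, 1; slopes of the chords Δ_i = (y_(i+1) - y_i)/h_i = -6, -2.
  1·M_0 + 4·M_1 + 1·M_2 = 6(Δ_1 - Δ_0) = 24
Natural end conditions: M_0 = M_2 = 0.
Solving: M_0 = 0, M_1 = 6, M_2 = 0.
On [1, 2], g(x) = 8 - 7·(x - 1) + 0·(x - 1)² + 1·(x - 1)³.
With (x - 1) = 1/2: g(3/2) = 37/8.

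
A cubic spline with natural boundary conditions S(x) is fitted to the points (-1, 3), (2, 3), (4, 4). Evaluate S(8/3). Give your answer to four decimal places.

Put m_i = S'' at the i-th knot. Here h = (3, 2) and Δ = (0, 1/2), so the interior equations h_(i-1)·m_(i-1) + 2(h_(i-1)+h_i)·m_i + h_i·m_(i+1) = 6(Δ_i − Δ_(i-1)) read
  3·m_0 + 10·m_1 + 2·m_2 = 6(Δ_1 - Δ_0) = 3
Natural end conditions: m_0 = m_2 = 0.
Hence m_0 = 0, m_1 = 3/10, m_2 = 0.
On [2, 4], S(x) = 3 + 3/10·(x - 2) + 3/20·(x - 2)² - 1/40·(x - 2)³.
With (x - 2) = 2/3: S(8/3) = 88/27.

3.2593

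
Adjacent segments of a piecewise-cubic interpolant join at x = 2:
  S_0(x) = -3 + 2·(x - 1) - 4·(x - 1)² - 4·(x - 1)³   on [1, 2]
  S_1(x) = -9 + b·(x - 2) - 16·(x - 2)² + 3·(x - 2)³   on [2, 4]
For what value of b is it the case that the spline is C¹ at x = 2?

S_0'(x) = 2 - 8·(x - 1) - 12·(x - 1)², so S_0'(2) = -18. On the right, S_1'(2) = b, so b = -18.

-18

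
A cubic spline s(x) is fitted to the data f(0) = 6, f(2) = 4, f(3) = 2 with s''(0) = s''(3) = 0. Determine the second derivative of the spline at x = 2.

-1

Put σ_i = s'' at the i-th knot. Here h = (2, 1) and Δ = (-1, -2), so the interior equations h_(i-1)·σ_(i-1) + 2(h_(i-1)+h_i)·σ_i + h_i·σ_(i+1) = 6(Δ_i − Δ_(i-1)) read
  2·σ_0 + 6·σ_1 + 1·σ_2 = 6(Δ_1 - Δ_0) = -6
Natural end conditions: σ_0 = σ_2 = 0.
Hence σ_0 = 0, σ_1 = -1, σ_2 = 0.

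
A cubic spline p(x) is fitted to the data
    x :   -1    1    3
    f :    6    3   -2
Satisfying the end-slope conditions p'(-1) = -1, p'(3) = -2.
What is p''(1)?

-1

Write M_i for p''(x_i). With h_i = 2, 2 and divided differences Δ_i = -3/2, -5/2, the continuity of p' gives the tridiagonal system
  2·M_0 + 8·M_1 + 2·M_2 = 6(Δ_1 - Δ_0) = -6
Clamped end conditions give two more equations: 2h_0·M_0 + h_0·M_1 = 6(Δ_0 - p'(-1)) = -3 and h_1·M_1 + 2h_1·M_2 = 6(p'(3) - Δ_1) = 3.
Solving: M_0 = -1/4, M_1 = -1, M_2 = 5/4.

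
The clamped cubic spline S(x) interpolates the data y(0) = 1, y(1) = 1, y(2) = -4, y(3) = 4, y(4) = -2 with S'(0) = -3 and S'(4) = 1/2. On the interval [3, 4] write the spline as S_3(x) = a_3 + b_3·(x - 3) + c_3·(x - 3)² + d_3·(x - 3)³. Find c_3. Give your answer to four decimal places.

-19.7321

Write σ_i for S''(x_i). With h_i = 1, 1, 1, 1 and divided differences Δ_i = 0, -5, 8, -6, the continuity of S' gives the tridiagonal system
  1·σ_0 + 4·σ_1 + 1·σ_2 = 6(Δ_1 - Δ_0) = -30
  1·σ_1 + 4·σ_2 + 1·σ_3 = 6(Δ_2 - Δ_1) = 78
  1·σ_2 + 4·σ_3 + 1·σ_4 = 6(Δ_3 - Δ_2) = -84
Clamped end conditions give two more equations: 2h_0·σ_0 + h_0·σ_1 = 6(Δ_0 - S'(0)) = 18 and h_3·σ_3 + 2h_3·σ_4 = 6(S'(4) - Δ_3) = 39.
Solving the tridiagonal system: σ_0 = 1093/56, σ_1 = -589/28, σ_2 = 277/8, σ_3 = -1105/28, σ_4 = 2197/56.
On [3, 4], with S_3(x) = a_3 + b_3·(x - 3) + c_3·(x - 3)² + d_3·(x - 3)³: c_3 = σ_3/2 = -1105/56, d_3 = (σ_4 - σ_3)/(6h_3) = 1469/112, b_3 = Δ_3 - h_3(2σ_3 + σ_4)/6 = 69/112.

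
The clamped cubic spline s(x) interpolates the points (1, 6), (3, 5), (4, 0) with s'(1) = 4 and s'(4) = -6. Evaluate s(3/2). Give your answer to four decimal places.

With m_i denoting the second derivative at x_i, h_i = 2, 1, and Δ_i = (y_(i+1) − y_i)/h_i = -1/2, -5:
  2·m_0 + 6·m_1 + 1·m_2 = 6(Δ_1 - Δ_0) = -27
Clamped end conditions give two more equations: 2h_0·m_0 + h_0·m_1 = 6(Δ_0 - s'(1)) = -27 and h_1·m_1 + 2h_1·m_2 = 6(s'(4) - Δ_1) = -6.
Solving: m_0 = -67/12, m_1 = -7/3, m_2 = -11/6.
On [1, 3], s(x) = 6 + 4·(x - 1) - 67/24·(x - 1)² + 13/48·(x - 1)³.
With (x - 1) = 1/2: s(3/2) = 939/128.

7.3359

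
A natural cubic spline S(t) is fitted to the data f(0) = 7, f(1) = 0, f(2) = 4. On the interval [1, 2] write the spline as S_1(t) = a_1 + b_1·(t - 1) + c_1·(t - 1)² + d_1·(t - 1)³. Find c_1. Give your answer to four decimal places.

8.2500

Write m_i for S''(x_i). With h_i = 1, 1 and divided differences Δ_i = -7, 4, the continuity of S' gives the tridiagonal system
  1·m_0 + 4·m_1 + 1·m_2 = 6(Δ_1 - Δ_0) = 66
Natural end conditions: m_0 = m_2 = 0.
Solving the tridiagonal system: m_0 = 0, m_1 = 33/2, m_2 = 0.
On [1, 2], with S_1(t) = a_1 + b_1·(t - 1) + c_1·(t - 1)² + d_1·(t - 1)³: c_1 = m_1/2 = 33/4, d_1 = (m_2 - m_1)/(6h_1) = -11/4, b_1 = Δ_1 - h_1(2m_1 + m_2)/6 = -3/2.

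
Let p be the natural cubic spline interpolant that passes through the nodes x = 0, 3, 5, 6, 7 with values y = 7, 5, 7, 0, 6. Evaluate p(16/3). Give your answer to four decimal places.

Put m_i = p'' at the i-th knot. Here h = (3, 2, 1, 1) and Δ = (-2/3, 1, -7, 6), so the interior equations h_(i-1)·m_(i-1) + 2(h_(i-1)+h_i)·m_i + h_i·m_(i+1) = 6(Δ_i − Δ_(i-1)) read
  3·m_0 + 10·m_1 + 2·m_2 = 6(Δ_1 - Δ_0) = 10
  2·m_1 + 6·m_2 + 1·m_3 = 6(Δ_2 - Δ_1) = -48
  1·m_2 + 4·m_3 + 1·m_4 = 6(Δ_3 - Δ_2) = 78
Natural end conditions: m_0 = m_4 = 0.
Forward elimination and back-substitution give m_0 = 0, m_1 = 385/107, m_2 = -1390/107, m_3 = 2434/107, m_4 = 0.
On [5, 6], p(x) = 7 - 2074/321·(x - 5) - 695/107·(x - 5)² + 1912/321·(x - 5)³.
With (x - 5) = 1/3: p(16/3) = 37660/8667.

4.3452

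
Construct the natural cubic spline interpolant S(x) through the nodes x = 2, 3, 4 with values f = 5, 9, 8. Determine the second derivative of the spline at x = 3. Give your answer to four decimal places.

-7.5000

Let m_i = S''(x_i). Step sizes h_i = 1, 1; slopes of the chords Δ_i = (y_(i+1) - y_i)/h_i = 4, -1.
  1·m_0 + 4·m_1 + 1·m_2 = 6(Δ_1 - Δ_0) = -30
Natural end conditions: m_0 = m_2 = 0.
Hence m_0 = 0, m_1 = -15/2, m_2 = 0.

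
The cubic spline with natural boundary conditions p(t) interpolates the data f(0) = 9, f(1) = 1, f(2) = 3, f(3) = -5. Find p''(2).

-20

Let σ_i = p''(x_i). Step sizes h_i = 1, 1, 1; slopes of the chords Δ_i = (y_(i+1) - y_i)/h_i = -8, 2, -8.
  1·σ_0 + 4·σ_1 + 1·σ_2 = 6(Δ_1 - Δ_0) = 60
  1·σ_1 + 4·σ_2 + 1·σ_3 = 6(Δ_2 - Δ_1) = -60
Natural end conditions: σ_0 = σ_3 = 0.
Hence σ_0 = 0, σ_1 = 20, σ_2 = -20, σ_3 = 0.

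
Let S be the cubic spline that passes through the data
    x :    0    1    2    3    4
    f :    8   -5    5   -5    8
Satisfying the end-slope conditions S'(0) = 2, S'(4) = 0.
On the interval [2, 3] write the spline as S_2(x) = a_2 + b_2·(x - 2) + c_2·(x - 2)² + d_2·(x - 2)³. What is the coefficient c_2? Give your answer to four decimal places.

Write σ_i for S''(x_i). With h_i = 1, 1, 1, 1 and divided differences Δ_i = -13, 10, -10, 13, the continuity of S' gives the tridiagonal system
  1·σ_0 + 4·σ_1 + 1·σ_2 = 6(Δ_1 - Δ_0) = 138
  1·σ_1 + 4·σ_2 + 1·σ_3 = 6(Δ_2 - Δ_1) = -120
  1·σ_2 + 4·σ_3 + 1·σ_4 = 6(Δ_3 - Δ_2) = 138
Clamped end conditions give two more equations: 2h_0·σ_0 + h_0·σ_1 = 6(Δ_0 - S'(0)) = -90 and h_3·σ_3 + 2h_3·σ_4 = 6(S'(4) - Δ_3) = -78.
Solving: σ_0 = -563/7, σ_1 = 496/7, σ_2 = -65, σ_3 = 484/7, σ_4 = -515/7.
On [2, 3], with S_2(x) = a_2 + b_2·(x - 2) + c_2·(x - 2)² + d_2·(x - 2)³: c_2 = σ_2/2 = -65/2, d_2 = (σ_3 - σ_2)/(6h_2) = 313/14, b_2 = Δ_2 - h_2(2σ_2 + σ_3)/6 = 1/7.

-32.5000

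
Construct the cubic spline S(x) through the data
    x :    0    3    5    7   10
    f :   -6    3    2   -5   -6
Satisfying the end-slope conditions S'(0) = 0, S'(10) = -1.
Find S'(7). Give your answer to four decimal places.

Write M_i for S''(x_i). With h_i = 3, 2, 2, 3 and divided differences Δ_i = 3, -1/2, -7/2, -1/3, the continuity of S' gives the tridiagonal system
  3·M_0 + 10·M_1 + 2·M_2 = 6(Δ_1 - Δ_0) = -21
  2·M_1 + 8·M_2 + 2·M_3 = 6(Δ_2 - Δ_1) = -18
  2·M_2 + 10·M_3 + 3·M_4 = 6(Δ_3 - Δ_2) = 19
Clamped end conditions give two more equations: 2h_0·M_0 + h_0·M_1 = 6(Δ_0 - S'(0)) = 18 and h_3·M_3 + 2h_3·M_4 = 6(S'(10) - Δ_3) = -4.
Solving: M_0 = 9/2, M_1 = -3, M_2 = -9/4, M_3 = 3, M_4 = -13/6.
On [7, 10], S'(x) = b_3 + 2c_3·(x - 7) + 3d_3·(x - 7)² with b_3 = Δ_3 - h_3(2M_3 + M_4)/6 = -9/4, c_3 = M_3/2 = 3/2, d_3 = (M_4 - M_3)/(6h_3) = -31/108. So S'(7) = -9/4.

-2.2500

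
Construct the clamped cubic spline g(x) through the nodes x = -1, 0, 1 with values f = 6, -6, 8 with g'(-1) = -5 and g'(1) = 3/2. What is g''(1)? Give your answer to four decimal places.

With σ_i denoting the second derivative at x_i, h_i = 1, 1, and Δ_i = (y_(i+1) − y_i)/h_i = -12, 14:
  1·σ_0 + 4·σ_1 + 1·σ_2 = 6(Δ_1 - Δ_0) = 156
Clamped end conditions give two more equations: 2h_0·σ_0 + h_0·σ_1 = 6(Δ_0 - g'(-1)) = -42 and h_1·σ_1 + 2h_1·σ_2 = 6(g'(1) - Δ_1) = -75.
Solving the tridiagonal system: σ_0 = -227/4, σ_1 = 143/2, σ_2 = -293/4.

-73.2500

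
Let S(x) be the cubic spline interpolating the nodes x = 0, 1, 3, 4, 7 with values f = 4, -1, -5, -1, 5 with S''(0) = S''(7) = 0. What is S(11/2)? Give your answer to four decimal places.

Write M_i for S''(x_i). With h_i = 1, 2, 1, 3 and divided differences Δ_i = -5, -2, 4, 2, the continuity of S' gives the tridiagonal system
  1·M_0 + 6·M_1 + 2·M_2 = 6(Δ_1 - Δ_0) = 18
  2·M_1 + 6·M_2 + 1·M_3 = 6(Δ_2 - Δ_1) = 36
  1·M_2 + 8·M_3 + 3·M_4 = 6(Δ_3 - Δ_2) = -12
Natural end conditions: M_0 = M_4 = 0.
Solving: M_0 = 0, M_1 = 123/125, M_2 = 756/125, M_3 = -282/125, M_4 = 0.
On [4, 7], S(x) = -1 + 532/125·(x - 4) - 141/125·(x - 4)² + 47/375·(x - 4)³.
With (x - 4) = 3/2: S(11/2) = 3269/1000.

3.2690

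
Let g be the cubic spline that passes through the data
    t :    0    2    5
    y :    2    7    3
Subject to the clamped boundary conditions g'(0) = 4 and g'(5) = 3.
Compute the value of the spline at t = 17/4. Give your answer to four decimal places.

Put m_i = g'' at the i-th knot. Here h = (2, 3) and Δ = (5/2, -4/3), so the interior equations h_(i-1)·m_(i-1) + 2(h_(i-1)+h_i)·m_i + h_i·m_(i+1) = 6(Δ_i − Δ_(i-1)) read
  2·m_0 + 10·m_1 + 3·m_2 = 6(Δ_1 - Δ_0) = -23
Clamped end conditions give two more equations: 2h_0·m_0 + h_0·m_1 = 6(Δ_0 - g'(0)) = -9 and h_1·m_1 + 2h_1·m_2 = 6(g'(5) - Δ_1) = 26.
Solving the tridiagonal system: m_0 = -3/20, m_1 = -21/5, m_2 = 193/30.
On [2, 5], g(t) = 7 - 7/20·(t - 2) - 21/10·(t - 2)² + 319/540·(t - 2)³.
With (t - 2) = 9/4: g(17/4) = 2957/1280.

2.3102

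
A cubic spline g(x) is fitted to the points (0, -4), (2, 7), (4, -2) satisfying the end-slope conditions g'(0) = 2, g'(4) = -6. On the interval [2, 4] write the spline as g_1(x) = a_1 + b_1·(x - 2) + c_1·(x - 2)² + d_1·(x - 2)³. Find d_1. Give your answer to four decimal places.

1.1875

With M_i denoting the second derivative at x_i, h_i = 2, 2, and Δ_i = (y_(i+1) − y_i)/h_i = 11/2, -9/2:
  2·M_0 + 8·M_1 + 2·M_2 = 6(Δ_1 - Δ_0) = -60
Clamped end conditions give two more equations: 2h_0·M_0 + h_0·M_1 = 6(Δ_0 - g'(0)) = 21 and h_1·M_1 + 2h_1·M_2 = 6(g'(4) - Δ_1) = -9.
Solving the tridiagonal system: M_0 = 43/4, M_1 = -11, M_2 = 13/4.
On [2, 4], with g_1(x) = a_1 + b_1·(x - 2) + c_1·(x - 2)² + d_1·(x - 2)³: c_1 = M_1/2 = -11/2, d_1 = (M_2 - M_1)/(6h_1) = 19/16, b_1 = Δ_1 - h_1(2M_1 + M_2)/6 = 7/4.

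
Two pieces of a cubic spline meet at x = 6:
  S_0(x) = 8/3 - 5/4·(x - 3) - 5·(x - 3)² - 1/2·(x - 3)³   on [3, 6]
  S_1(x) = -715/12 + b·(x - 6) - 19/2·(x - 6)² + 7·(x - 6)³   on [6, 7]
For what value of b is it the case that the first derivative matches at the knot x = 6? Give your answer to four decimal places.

-44.7500

S_0'(x) = -5/4 - 10·(x - 3) - 3/2·(x - 3)², so S_0'(6) = -179/4. On the right, S_1'(6) = b, so b = -179/4.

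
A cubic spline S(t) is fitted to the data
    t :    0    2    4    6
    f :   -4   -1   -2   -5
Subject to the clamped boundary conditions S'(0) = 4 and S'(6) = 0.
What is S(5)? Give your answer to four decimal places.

Write M_i for S''(x_i). With h_i = 2, 2, 2 and divided differences Δ_i = 3/2, -1/2, -3/2, the continuity of S' gives the tridiagonal system
  2·M_0 + 8·M_1 + 2·M_2 = 6(Δ_1 - Δ_0) = -12
  2·M_1 + 8·M_2 + 2·M_3 = 6(Δ_2 - Δ_1) = -6
Clamped end conditions give two more equations: 2h_0·M_0 + h_0·M_1 = 6(Δ_0 - S'(0)) = -15 and h_2·M_2 + 2h_2·M_3 = 6(S'(6) - Δ_2) = 9.
Hence M_0 = -109/30, M_1 = -7/30, M_2 = -43/30, M_3 = 89/30.
On [4, 6], S(t) = -2 - 23/15·(t - 4) - 43/60·(t - 4)² + 11/30·(t - 4)³.
With (t - 4) = 1: S(5) = -233/60.

-3.8833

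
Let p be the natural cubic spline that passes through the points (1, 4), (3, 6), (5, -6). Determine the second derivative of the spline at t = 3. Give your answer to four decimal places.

-5.2500

With σ_i denoting the second derivative at x_i, h_i = 2, 2, and Δ_i = (y_(i+1) − y_i)/h_i = 1, -6:
  2·σ_0 + 8·σ_1 + 2·σ_2 = 6(Δ_1 - Δ_0) = -42
Natural end conditions: σ_0 = σ_2 = 0.
Hence σ_0 = 0, σ_1 = -21/4, σ_2 = 0.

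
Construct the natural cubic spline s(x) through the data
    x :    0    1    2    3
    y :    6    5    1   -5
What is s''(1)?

-4

Put M_i = s'' at the i-th knot. Here h = (1, 1, 1) and Δ = (-1, -4, -6), so the interior equations h_(i-1)·M_(i-1) + 2(h_(i-1)+h_i)·M_i + h_i·M_(i+1) = 6(Δ_i − Δ_(i-1)) read
  1·M_0 + 4·M_1 + 1·M_2 = 6(Δ_1 - Δ_0) = -18
  1·M_1 + 4·M_2 + 1·M_3 = 6(Δ_2 - Δ_1) = -12
Natural end conditions: M_0 = M_3 = 0.
Solving: M_0 = 0, M_1 = -4, M_2 = -2, M_3 = 0.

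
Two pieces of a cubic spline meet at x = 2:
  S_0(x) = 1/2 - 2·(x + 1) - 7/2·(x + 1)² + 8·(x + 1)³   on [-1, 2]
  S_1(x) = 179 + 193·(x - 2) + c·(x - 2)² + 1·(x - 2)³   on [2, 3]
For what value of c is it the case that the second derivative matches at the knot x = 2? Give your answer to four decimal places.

S_0''(x) = -7 + 48·(x + 1), so S_0''(2) = 137. On the right, S_1''(2) = 2c, so c = 137/2.

68.5000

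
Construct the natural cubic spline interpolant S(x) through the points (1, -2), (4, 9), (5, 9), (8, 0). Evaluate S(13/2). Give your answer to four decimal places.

5.5893

Put M_i = S'' at the i-th knot. Here h = (3, 1, 3) and Δ = (11/3, 0, -3), so the interior equations h_(i-1)·M_(i-1) + 2(h_(i-1)+h_i)·M_i + h_i·M_(i+1) = 6(Δ_i − Δ_(i-1)) read
  3·M_0 + 8·M_1 + 1·M_2 = 6(Δ_1 - Δ_0) = -22
  1·M_1 + 8·M_2 + 3·M_3 = 6(Δ_2 - Δ_1) = -18
Natural end conditions: M_0 = M_3 = 0.
Forward elimination and back-substitution give M_0 = 0, M_1 = -158/63, M_2 = -122/63, M_3 = 0.
On [5, 8], S(x) = 9 - 67/63·(x - 5) - 61/63·(x - 5)² + 61/567·(x - 5)³.
With (x - 5) = 3/2: S(13/2) = 313/56.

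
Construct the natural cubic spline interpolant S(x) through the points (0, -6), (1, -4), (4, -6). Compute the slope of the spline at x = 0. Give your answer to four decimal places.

2.3333

With σ_i denoting the second derivative at x_i, h_i = 1, 3, and Δ_i = (y_(i+1) − y_i)/h_i = 2, -2/3:
  1·σ_0 + 8·σ_1 + 3·σ_2 = 6(Δ_1 - Δ_0) = -16
Natural end conditions: σ_0 = σ_2 = 0.
Hence σ_0 = 0, σ_1 = -2, σ_2 = 0.
On [0, 1], S'(x) = b_0 + 2c_0·x + 3d_0·x² with b_0 = Δ_0 - h_0(2σ_0 + σ_1)/6 = 7/3, c_0 = σ_0/2 = 0, d_0 = (σ_1 - σ_0)/(6h_0) = -1/3. So S'(0) = 7/3.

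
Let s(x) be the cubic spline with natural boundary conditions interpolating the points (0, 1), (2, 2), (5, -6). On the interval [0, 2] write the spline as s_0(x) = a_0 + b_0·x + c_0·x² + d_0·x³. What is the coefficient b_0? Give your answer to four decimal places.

1.1333

Let σ_i = s''(x_i). Step sizes h_i = 2, 3; slopes of the chords Δ_i = (y_(i+1) - y_i)/h_i = 1/2, -8/3.
  2·σ_0 + 10·σ_1 + 3·σ_2 = 6(Δ_1 - Δ_0) = -19
Natural end conditions: σ_0 = σ_2 = 0.
Hence σ_0 = 0, σ_1 = -19/10, σ_2 = 0.
On [0, 2], with s_0(x) = a_0 + b_0·x + c_0·x² + d_0·x³: c_0 = σ_0/2 = 0, d_0 = (σ_1 - σ_0)/(6h_0) = -19/120, b_0 = Δ_0 - h_0(2σ_0 + σ_1)/6 = 17/15.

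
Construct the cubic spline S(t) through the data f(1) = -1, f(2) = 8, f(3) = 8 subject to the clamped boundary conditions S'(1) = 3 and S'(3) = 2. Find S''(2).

-26

Let m_i = S''(x_i). Step sizes h_i = 1, 1; slopes of the chords Δ_i = (y_(i+1) - y_i)/h_i = 9, 0.
  1·m_0 + 4·m_1 + 1·m_2 = 6(Δ_1 - Δ_0) = -54
Clamped end conditions give two more equations: 2h_0·m_0 + h_0·m_1 = 6(Δ_0 - S'(1)) = 36 and h_1·m_1 + 2h_1·m_2 = 6(S'(3) - Δ_1) = 12.
Forward elimination and back-substitution give m_0 = 31, m_1 = -26, m_2 = 19.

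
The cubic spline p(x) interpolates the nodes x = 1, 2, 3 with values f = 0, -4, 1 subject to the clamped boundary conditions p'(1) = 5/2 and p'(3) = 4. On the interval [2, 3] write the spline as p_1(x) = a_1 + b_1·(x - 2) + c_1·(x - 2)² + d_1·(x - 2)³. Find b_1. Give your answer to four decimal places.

-0.8750

Put M_i = p'' at the i-th knot. Here h = (1, 1) and Δ = (-4, 5), so the interior equations h_(i-1)·M_(i-1) + 2(h_(i-1)+h_i)·M_i + h_i·M_(i+1) = 6(Δ_i − Δ_(i-1)) read
  1·M_0 + 4·M_1 + 1·M_2 = 6(Δ_1 - Δ_0) = 54
Clamped end conditions give two more equations: 2h_0·M_0 + h_0·M_1 = 6(Δ_0 - p'(1)) = -39 and h_1·M_1 + 2h_1·M_2 = 6(p'(3) - Δ_1) = -6.
Solving the tridiagonal system: M_0 = -129/4, M_1 = 51/2, M_2 = -63/4.
On [2, 3], with p_1(x) = a_1 + b_1·(x - 2) + c_1·(x - 2)² + d_1·(x - 2)³: c_1 = M_1/2 = 51/4, d_1 = (M_2 - M_1)/(6h_1) = -55/8, b_1 = Δ_1 - h_1(2M_1 + M_2)/6 = -7/8.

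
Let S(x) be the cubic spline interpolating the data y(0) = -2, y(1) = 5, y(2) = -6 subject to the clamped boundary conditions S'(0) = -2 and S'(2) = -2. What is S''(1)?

Put M_i = S'' at the i-th knot. Here h = (1, 1) and Δ = (7, -11), so the interior equations h_(i-1)·M_(i-1) + 2(h_(i-1)+h_i)·M_i + h_i·M_(i+1) = 6(Δ_i − Δ_(i-1)) read
  1·M_0 + 4·M_1 + 1·M_2 = 6(Δ_1 - Δ_0) = -108
Clamped end conditions give two more equations: 2h_0·M_0 + h_0·M_1 = 6(Δ_0 - S'(0)) = 54 and h_1·M_1 + 2h_1·M_2 = 6(S'(2) - Δ_1) = 54.
Hence M_0 = 54, M_1 = -54, M_2 = 54.

-54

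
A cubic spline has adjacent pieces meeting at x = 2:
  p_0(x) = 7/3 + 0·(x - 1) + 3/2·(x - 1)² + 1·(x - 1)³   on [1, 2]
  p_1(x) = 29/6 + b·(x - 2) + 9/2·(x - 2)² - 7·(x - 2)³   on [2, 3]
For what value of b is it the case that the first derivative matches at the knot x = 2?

6

p_0'(x) = 0 + 3·(x - 1) + 3·(x - 1)², so p_0'(2) = 6. On the right, p_1'(2) = b, so b = 6.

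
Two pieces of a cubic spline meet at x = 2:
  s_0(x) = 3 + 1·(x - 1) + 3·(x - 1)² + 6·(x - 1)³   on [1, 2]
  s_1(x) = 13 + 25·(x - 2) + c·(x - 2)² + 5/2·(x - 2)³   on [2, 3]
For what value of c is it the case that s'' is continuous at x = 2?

21

s_0''(x) = 6 + 36·(x - 1), so s_0''(2) = 42. On the right, s_1''(2) = 2c, so c = 21.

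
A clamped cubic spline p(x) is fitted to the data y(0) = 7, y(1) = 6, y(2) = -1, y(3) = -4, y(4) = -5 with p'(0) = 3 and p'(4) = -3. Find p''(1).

-9

With m_i denoting the second derivative at x_i, h_i = 1, 1, 1, 1, and Δ_i = (y_(i+1) − y_i)/h_i = -1, -7, -3, -1:
  1·m_0 + 4·m_1 + 1·m_2 = 6(Δ_1 - Δ_0) = -36
  1·m_1 + 4·m_2 + 1·m_3 = 6(Δ_2 - Δ_1) = 24
  1·m_2 + 4·m_3 + 1·m_4 = 6(Δ_3 - Δ_2) = 12
Clamped end conditions give two more equations: 2h_0·m_0 + h_0·m_1 = 6(Δ_0 - p'(0)) = -24 and h_3·m_3 + 2h_3·m_4 = 6(p'(4) - Δ_3) = -12.
Hence m_0 = -15/2, m_1 = -9, m_2 = 15/2, m_3 = 3, m_4 = -15/2.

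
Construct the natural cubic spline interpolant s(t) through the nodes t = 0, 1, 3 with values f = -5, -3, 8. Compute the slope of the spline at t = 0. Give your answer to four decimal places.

1.4167

With σ_i denoting the second derivative at x_i, h_i = 1, 2, and Δ_i = (y_(i+1) − y_i)/h_i = 2, 11/2:
  1·σ_0 + 6·σ_1 + 2·σ_2 = 6(Δ_1 - Δ_0) = 21
Natural end conditions: σ_0 = σ_2 = 0.
Forward elimination and back-substitution give σ_0 = 0, σ_1 = 7/2, σ_2 = 0.
On [0, 1], s'(t) = b_0 + 2c_0·t + 3d_0·t² with b_0 = Δ_0 - h_0(2σ_0 + σ_1)/6 = 17/12, c_0 = σ_0/2 = 0, d_0 = (σ_1 - σ_0)/(6h_0) = 7/12. So s'(0) = 17/12.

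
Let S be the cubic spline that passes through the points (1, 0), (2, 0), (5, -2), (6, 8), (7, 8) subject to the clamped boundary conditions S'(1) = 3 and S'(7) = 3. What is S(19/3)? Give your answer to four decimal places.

With M_i denoting the second derivative at x_i, h_i = 1, 3, 1, 1, and Δ_i = (y_(i+1) − y_i)/h_i = 0, -2/3, 10, 0:
  1·M_0 + 8·M_1 + 3·M_2 = 6(Δ_1 - Δ_0) = -4
  3·M_1 + 8·M_2 + 1·M_3 = 6(Δ_2 - Δ_1) = 64
  1·M_2 + 4·M_3 + 1·M_4 = 6(Δ_3 - Δ_2) = -60
Clamped end conditions give two more equations: 2h_0·M_0 + h_0·M_1 = 6(Δ_0 - S'(1)) = -18 and h_3·M_3 + 2h_3·M_4 = 6(S'(7) - Δ_3) = 18.
Solving: M_0 = -389/57, M_1 = -248/57, M_2 = 715/57, M_3 = -1328/57, M_4 = 1177/57.
On [6, 7], S(x) = 8 + 493/114·(x - 6) - 664/57·(x - 6)² + 835/114·(x - 6)³.
With (x - 6) = 1/3: S(19/3) = 12956/1539.

8.4185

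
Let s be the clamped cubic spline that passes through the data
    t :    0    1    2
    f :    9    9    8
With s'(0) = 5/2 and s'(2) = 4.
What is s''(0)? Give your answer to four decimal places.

-5.2500

Put M_i = s'' at the i-th knot. Here h = (1, 1) and Δ = (0, -1), so the interior equations h_(i-1)·M_(i-1) + 2(h_(i-1)+h_i)·M_i + h_i·M_(i+1) = 6(Δ_i − Δ_(i-1)) read
  1·M_0 + 4·M_1 + 1·M_2 = 6(Δ_1 - Δ_0) = -6
Clamped end conditions give two more equations: 2h_0·M_0 + h_0·M_1 = 6(Δ_0 - s'(0)) = -15 and h_1·M_1 + 2h_1·M_2 = 6(s'(2) - Δ_1) = 30.
Solving the tridiagonal system: M_0 = -21/4, M_1 = -9/2, M_2 = 69/4.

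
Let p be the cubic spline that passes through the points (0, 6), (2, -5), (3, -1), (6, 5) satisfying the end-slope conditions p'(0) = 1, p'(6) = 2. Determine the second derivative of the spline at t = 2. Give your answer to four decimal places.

Write m_i for p''(x_i). With h_i = 2, 1, 3 and divided differences Δ_i = -11/2, 4, 2, the continuity of p' gives the tridiagonal system
  2·m_0 + 6·m_1 + 1·m_2 = 6(Δ_1 - Δ_0) = 57
  1·m_1 + 8·m_2 + 3·m_3 = 6(Δ_2 - Δ_1) = -12
Clamped end conditions give two more equations: 2h_0·m_0 + h_0·m_1 = 6(Δ_0 - p'(0)) = -39 and h_2·m_2 + 2h_2·m_3 = 6(p'(6) - Δ_2) = 0.
Hence m_0 = -107/6, m_1 = 97/6, m_2 = -13/3, m_3 = 13/6.

16.1667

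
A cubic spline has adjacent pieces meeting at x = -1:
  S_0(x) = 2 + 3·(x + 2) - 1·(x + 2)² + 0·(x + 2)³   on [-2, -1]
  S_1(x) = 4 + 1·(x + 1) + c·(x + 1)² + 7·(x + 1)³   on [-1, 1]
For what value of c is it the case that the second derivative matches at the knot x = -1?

-1

S_0''(x) = -2 + 0·(x + 2), so S_0''(-1) = -2. On the right, S_1''(-1) = 2c, so c = -1.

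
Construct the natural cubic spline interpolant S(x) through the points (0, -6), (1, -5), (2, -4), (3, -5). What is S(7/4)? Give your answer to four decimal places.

-4.1063

Put M_i = S'' at the i-th knot. Here h = (1, 1, 1) and Δ = (1, 1, -1), so the interior equations h_(i-1)·M_(i-1) + 2(h_(i-1)+h_i)·M_i + h_i·M_(i+1) = 6(Δ_i − Δ_(i-1)) read
  1·M_0 + 4·M_1 + 1·M_2 = 6(Δ_1 - Δ_0) = 0
  1·M_1 + 4·M_2 + 1·M_3 = 6(Δ_2 - Δ_1) = -12
Natural end conditions: M_0 = M_3 = 0.
Forward elimination and back-substitution give M_0 = 0, M_1 = 4/5, M_2 = -16/5, M_3 = 0.
On [1, 2], S(x) = -5 + 19/15·(x - 1) + 2/5·(x - 1)² - 2/3·(x - 1)³.
With (x - 1) = 3/4: S(7/4) = -657/160.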